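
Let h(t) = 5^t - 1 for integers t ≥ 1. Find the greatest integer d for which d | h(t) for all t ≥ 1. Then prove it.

Computing the first values: h(1) = 4 and h(2) = 24; gcd(4, 24) = 4, so d ≤ 4.
We prove 4 | 5^t - 1 for all t ≥ 1 by induction on t.
Base case (t = 1): h(1) = 4 = 4·(1), so 4 | h(1).
Suppose the result is true for t = p, i.e. 4 | h(p). Then
5^{p+1} − 1^{p+1} = 5·5^p − 1·1^p = 5·(5^p − 1^p) + (4)·1^p. The first term is divisible by 4 by the inductive hypothesis, and the second term (4)·1^p is divisible by 4 since 4 | 4. Hence 4 | h(p+1).
This completes the induction.
Therefore the largest such d is 4.

d = 4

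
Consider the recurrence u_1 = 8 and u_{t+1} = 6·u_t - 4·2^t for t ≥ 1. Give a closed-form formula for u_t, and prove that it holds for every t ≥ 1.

u_t = 2^t + 6^t

Computing the first terms: u_1 = 8, u_2 = 40, u_3 = 224. This suggests u_t = 2^t + 6^t.
Base step (t = 1): the formula gives 8 = 8 = u_1.
Suppose the result is true for t = j, so u_j = 2^j + 6^j.
Then u_{j+1} = 6·u_j - 4·2^j = 6·(2^j + 6^j) - 4·2^j = 2^(j + 1) + 6^(j + 1),
which is the claimed formula at t = j+1.
Hence, by induction on t, the claim holds for every t ≥ 1.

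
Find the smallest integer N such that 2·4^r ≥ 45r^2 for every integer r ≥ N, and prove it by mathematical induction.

N = 5

At r = 4: 512 < 720, so the inequality fails and N ≥ 5. We prove 2·4^r ≥ 45r^2 for all r ≥ 5.
For the base case r = 5: 2·4^r = 2048 and 45r^2 = 1125, so 2048 ≥ 1125.
Inductive step: suppose the statement holds for some i ≥ 5, so 2·4^i ≥ 45i^2.
Then 2·4^(i + 1) = 4·(2·4^i) ≥ 4·(45i^2).
Also, for i ≥ 5 we have 4·(45i^2) ≥ 45(i+1)^2, since 4 ≥ (1 + 1/i)^2 for all i ≥ 5.
Combining, 2·4^(i + 1) ≥ 45(i+1)^2.
By the principle of mathematical induction, the result holds for all r ≥ 5.
Hence the smallest such N is 5.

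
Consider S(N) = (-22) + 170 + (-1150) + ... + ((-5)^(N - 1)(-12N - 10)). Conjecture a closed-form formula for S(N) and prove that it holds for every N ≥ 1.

We claim S(N) = 2(-5)^N(N + 1) - 2 for all N ≥ 1.
For the base case N = 1: S(1) = -22, and the closed form gives -22. They agree.
Inductive step: assume the claim holds for N = r, so S(r) = 2(-5)^r(r + 1) - 2.
Then S(r+1) = S(r) + ((-5)^r(-12r - 22)) = (2(-5)^r(r + 1) - 2) + ((-5)^r(-12r - 22)).
Simplifying, S(r+1) = -10(-5)^r·r - 20(-5)^r - 2 = 2(-5)^(r+1)((r+1) + 1) - 2,
which is the closed form with N = r+1.
This completes the induction.

S(N) = 2(-5)^N(N + 1) - 2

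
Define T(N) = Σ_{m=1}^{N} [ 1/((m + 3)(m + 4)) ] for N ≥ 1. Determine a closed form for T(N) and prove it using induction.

We claim T(N) = N/(4(N + 4)) for all N ≥ 1.
When N = 1: T(1) = 1/20, and the closed form gives 1/20. They agree.
Inductive step: suppose the statement holds for some m ≥ 1, so T(m) = m/(4(m + 4)).
Then T(m+1) = T(m) + (1/((m + 4)(m + 5))) = (m/(4(m + 4))) + (1/((m + 4)(m + 5))).
Simplifying, T(m+1) = (m + 1)/(4(m + 5)) = (m+1)/(4((m+1) + 4)),
which is the closed form with N = m+1.
By induction, the statement is established for all N ≥ 1.

T(N) = N/(4(N + 4))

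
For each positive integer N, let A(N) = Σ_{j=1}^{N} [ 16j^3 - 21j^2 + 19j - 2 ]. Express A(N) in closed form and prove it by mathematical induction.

A(N) = N(4N^3 + N^2 + 3N + 4)

We claim A(N) = N(4N^3 + N^2 + 3N + 4) for all N ≥ 1.
When N = 1: A(1) = 12, and the closed form gives 12. They agree.
Inductive step: assume the claim holds for N = j, so A(j) = j(4j^3 + j^2 + 3j + 4).
Then A(j+1) = A(j) + (16j^3 + 27j^2 + 25j + 12) = (j(4j^3 + j^2 + 3j + 4)) + (16j^3 + 27j^2 + 25j + 12).
Simplifying, A(j+1) = (j + 1)(4j^3 + 13j^2 + 17j + 12) = (j+1)(4(j+1)^3 + (j+1)^2 + 3(j+1) + 4),
which is the closed form with N = j+1.
By the principle of mathematical induction, the result holds for all N ≥ 1.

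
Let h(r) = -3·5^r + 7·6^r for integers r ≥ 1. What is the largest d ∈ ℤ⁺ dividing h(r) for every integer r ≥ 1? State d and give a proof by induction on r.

d = 3

Computing the first values: h(1) = 27 and h(2) = 177; gcd(27, 177) = 3, so d ≤ 3.
We prove 3 | -3·5^r + 7·6^r for all r ≥ 1 by induction on r.
Base case (r = 1): h(1) = 27 = 3·(9), so 3 | h(1).
Inductive step: suppose the statement holds for some m ≥ 1, i.e. 3 | h(m). Then
h(m+1) − 6·h(m) = (-3·5^(m+1) + 7·6^(m+1)) − 6·(-3·5^m + 7·6^m) = (-3)·5^m·(5 − 6) = (3)·5^m. Since 3 | h(m) by the inductive hypothesis, 3 | 6·h(m); and 3 | 3 since 3 = 3·1. Therefore 3 | h(m+1).
This completes the induction.
Therefore the largest such d is 3.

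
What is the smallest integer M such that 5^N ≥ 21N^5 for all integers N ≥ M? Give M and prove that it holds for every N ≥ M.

M = 9

At N = 8: 390625 < 688128, so the inequality fails and M ≥ 9. We prove 5^N ≥ 21N^5 for all N ≥ 9.
Base case (N = 9): 5^N = 1953125 and 21N^5 = 1240029, so 1953125 ≥ 1240029.
Inductive step: suppose the statement holds for some j ≥ 9, so 5^j ≥ 21j^5.
Then 5^(j + 1) = 5·(5^j) ≥ 5·(21j^5).
Also, for j ≥ 9 we have 5·(21j^5) ≥ 21(j+1)^5, since 5 ≥ (1 + 1/j)^5 for all j ≥ 9.
Combining, 5^(j + 1) ≥ 21(j+1)^5.
Hence, by induction on N, the claim holds for every N ≥ 9.
Hence the smallest such M is 9.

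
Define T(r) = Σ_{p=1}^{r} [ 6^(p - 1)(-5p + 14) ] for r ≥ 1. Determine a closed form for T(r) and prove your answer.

We claim T(r) = 6^r(-r + 3) - 3 for all r ≥ 1.
Base step (r = 1): T(1) = 9, and the closed form gives 9. They agree.
Suppose the result is true for r = p, so T(p) = 6^p(-p + 3) - 3.
Then T(p+1) = T(p) + (6^p(-5p + 9)) = (6^p(-p + 3) - 3) + (6^p(-5p + 9)).
Simplifying, T(p+1) = -6·6^p·p + 12·6^p - 3 = 6^(p+1)(-(p+1) + 3) - 3,
which is the closed form with r = p+1.
By the principle of mathematical induction, the result holds for all r ≥ 1.

T(r) = 6^r(-r + 3) - 3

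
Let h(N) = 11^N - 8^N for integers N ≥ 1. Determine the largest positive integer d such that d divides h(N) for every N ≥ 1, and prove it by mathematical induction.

d = 3

Computing the first values: h(1) = 3 and h(2) = 57; gcd(3, 57) = 3, so d ≤ 3.
We prove 3 | 11^N - 8^N for all N ≥ 1 by induction on N.
Base case (N = 1): h(1) = 3 = 3·(1), so 3 | h(1).
Inductive step: assume the claim holds for N = i, i.e. 3 | h(i). Then
11^{i+1} − 8^{i+1} = 11·11^i − 8·8^i = 11·(11^i − 8^i) + (3)·8^i. The first term is divisible by 3 by the inductive hypothesis, and the second term (3)·8^i is divisible by 3 since 3 | 3. Hence 3 | h(i+1).
Hence, by induction on N, the claim holds for every N ≥ 1.
Therefore the largest such d is 3.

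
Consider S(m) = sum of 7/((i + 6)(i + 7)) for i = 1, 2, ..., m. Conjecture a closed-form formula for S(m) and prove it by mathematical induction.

We claim S(m) = m/(m + 7) for all m ≥ 1.
Base case (m = 1): S(1) = 1/8, and the closed form gives 1/8. They agree.
Inductive step: assume the claim holds for m = i, so S(i) = i/(i + 7).
Then S(i+1) = S(i) + (7/((i + 7)(i + 8))) = (i/(i + 7)) + (7/((i + 7)(i + 8))).
Simplifying, S(i+1) = (i + 1)/(i + 8) = (i+1)/((i+1) + 7),
which is the closed form with m = i+1.
By the principle of mathematical induction, the result holds for all m ≥ 1.

S(m) = m/(m + 7)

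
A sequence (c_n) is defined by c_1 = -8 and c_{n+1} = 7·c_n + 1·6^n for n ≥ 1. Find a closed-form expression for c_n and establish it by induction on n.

c_n = -6^n - 2·7^(n - 1)

Computing the first terms: c_1 = -8, c_2 = -50, c_3 = -314. This suggests c_n = -6^n - 2·7^(n - 1).
When n = 1: the formula gives -8 = -8 = c_1.
For the inductive step, assume it holds for an arbitrary k ≥ 1, so c_k = -6^k - 2·7^(k - 1).
Then c_{k+1} = 7·c_k + 1·6^k = 7·(-6^k - 2·7^(k - 1)) + 1·6^k = -6^(k + 1) - 2·7^k = -6^(k+1) - 2·7^((k+1) - 1),
which is the claimed formula at n = k+1.
Hence, by induction on n, the claim holds for every n ≥ 1.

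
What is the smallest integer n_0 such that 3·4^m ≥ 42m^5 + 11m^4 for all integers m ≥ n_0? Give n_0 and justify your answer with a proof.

n_0 = 11

At m = 10: 3145728 < 4310000, so the inequality fails and n_0 ≥ 11. We prove 3·4^m ≥ 42m^5 + 11m^4 for all m ≥ 11.
Base case (m = 11): 3·4^m = 12582912 and 42m^5 + 11m^4 = 6925193, so 12582912 ≥ 6925193.
For the inductive step, assume it holds for an arbitrary k ≥ 11, so 3·4^k ≥ 42k^5 + 11k^4.
Then 3·4^(k + 1) = 4·(3·4^k) ≥ 4·(42k^5 + 11k^4).
Also, for k ≥ 11 we have 4·(42k^5 + 11k^4) ≥ 42(k+1)^5 + 11(k+1)^4, since 4·(42k^5 + 11k^4) − (42(k+1)^5 + 11(k+1)^4) = 126k^5 - 177k^4 - 464k^3 - 486k^2 - 254k - 53, which is nonnegative for all k ≥ 11.
Combining, 3·4^(k + 1) ≥ 42(k+1)^5 + 11(k+1)^4.
By induction, the statement is established for all m ≥ 11.
Hence the smallest such n_0 is 11.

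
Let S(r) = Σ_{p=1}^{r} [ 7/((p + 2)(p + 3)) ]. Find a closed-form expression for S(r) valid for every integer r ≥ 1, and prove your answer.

We claim S(r) = 7r/(3(r + 3)) for all r ≥ 1.
For the base case r = 1: S(1) = 7/12, and the closed form gives 7/12. They agree.
Suppose the result is true for r = p, so S(p) = 7p/(3(p + 3)).
Then S(p+1) = S(p) + (7/((p + 3)(p + 4))) = (7p/(3(p + 3))) + (7/((p + 3)(p + 4))).
Simplifying, S(p+1) = 7(p + 1)/(3(p + 4)) = 7(p+1)/(3((p+1) + 3)),
which is the closed form with r = p+1.
By the principle of mathematical induction, the result holds for all r ≥ 1.

S(r) = 7r/(3(r + 3))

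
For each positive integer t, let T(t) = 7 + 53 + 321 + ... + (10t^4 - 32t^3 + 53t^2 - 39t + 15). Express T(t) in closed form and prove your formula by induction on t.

T(t) = t(2t^4 - 3t^3 + 5t^2 - t + 4)

We claim T(t) = t(2t^4 - 3t^3 + 5t^2 - t + 4) for all t ≥ 1.
Base step (t = 1): T(1) = 7, and the closed form gives 7. They agree.
For the inductive step, assume it holds for an arbitrary r ≥ 1, so T(r) = r(2r^4 - 3r^3 + 5r^2 - r + 4).
Then T(r+1) = T(r) + (10r^4 + 8r^3 + 17r^2 + 11r + 7) = (r(2r^4 - 3r^3 + 5r^2 - r + 4)) + (10r^4 + 8r^3 + 17r^2 + 11r + 7).
Simplifying, T(r+1) = (r + 1)(2r^4 + 5r^3 + 8r^2 + 8r + 7) = (r+1)(2(r+1)^4 - 3(r+1)^3 + 5(r+1)^2 - (r+1) + 4),
which is the closed form with t = r+1.
By the principle of mathematical induction, the result holds for all t ≥ 1.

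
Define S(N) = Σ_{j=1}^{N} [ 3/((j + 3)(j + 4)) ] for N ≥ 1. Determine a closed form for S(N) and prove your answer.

We claim S(N) = 3N/(4(N + 4)) for all N ≥ 1.
When N = 1: S(1) = 3/20, and the closed form gives 3/20. They agree.
For the inductive step, assume it holds for an arbitrary j ≥ 1, so S(j) = 3j/(4(j + 4)).
Then S(j+1) = S(j) + (3/((j + 4)(j + 5))) = (3j/(4(j + 4))) + (3/((j + 4)(j + 5))).
Simplifying, S(j+1) = 3(j + 1)/(4(j + 5)) = 3(j+1)/(4((j+1) + 4)),
which is the closed form with N = j+1.
Hence, by induction on N, the claim holds for every N ≥ 1.

S(N) = 3N/(4(N + 4))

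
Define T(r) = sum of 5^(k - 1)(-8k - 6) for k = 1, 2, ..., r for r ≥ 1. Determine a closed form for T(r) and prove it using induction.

We claim T(r) = -5^r(2r + 1) + 1 for all r ≥ 1.
For the base case r = 1: T(1) = -14, and the closed form gives -14. They agree.
Inductive step: suppose the statement holds for some k ≥ 1, so T(k) = -5^k(2k + 1) + 1.
Then T(k+1) = T(k) + (5^k(-8k - 14)) = (-5^k(2k + 1) + 1) + (5^k(-8k - 14)).
Simplifying, T(k+1) = -10·5^k·k - 15·5^k + 1 = -5^(k+1)(2(k+1) + 1) + 1,
which is the closed form with r = k+1.
By the principle of mathematical induction, the result holds for all r ≥ 1.

T(r) = -5^r(2r + 1) + 1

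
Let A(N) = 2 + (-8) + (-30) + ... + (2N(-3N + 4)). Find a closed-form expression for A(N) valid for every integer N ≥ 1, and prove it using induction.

A(N) = -N(N + 1)(2N - 3)

We claim A(N) = -N(N + 1)(2N - 3) for all N ≥ 1.
Base case (N = 1): A(1) = 2, and the closed form gives 2. They agree.
For the inductive step, assume it holds for an arbitrary j ≥ 1, so A(j) = j(-2j^2 + j + 3).
Then A(j+1) = A(j) + (-6j^2 - 4j + 2) = (j(-2j^2 + j + 3)) + (-6j^2 - 4j + 2).
Simplifying, A(j+1) = -(j + 1)(j + 2)(2j - 1) = -(j+1)((j+1) + 1)(2(j+1) - 3),
which is the closed form with N = j+1.
By the principle of mathematical induction, the result holds for all N ≥ 1.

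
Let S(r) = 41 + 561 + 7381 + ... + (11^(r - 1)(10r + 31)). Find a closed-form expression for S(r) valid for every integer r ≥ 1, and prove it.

S(r) = 11^r(r + 3) - 3

We claim S(r) = 11^r(r + 3) - 3 for all r ≥ 1.
When r = 1: S(1) = 41, and the closed form gives 41. They agree.
Inductive step: suppose the statement holds for some m ≥ 1, so S(m) = 11^m(m + 3) - 3.
Then S(m+1) = S(m) + (11^m(10m + 41)) = (11^m(m + 3) - 3) + (11^m(10m + 41)).
Simplifying, S(m+1) = 11·11^m·m + 44·11^m - 3 = 11^(m+1)((m+1) + 3) - 3,
which is the closed form with r = m+1.
By the principle of mathematical induction, the result holds for all r ≥ 1.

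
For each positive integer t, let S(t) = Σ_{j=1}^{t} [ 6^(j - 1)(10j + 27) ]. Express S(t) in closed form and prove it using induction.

We claim S(t) = 6^t(2t + 5) - 5 for all t ≥ 1.
Base step (t = 1): S(1) = 37, and the closed form gives 37. They agree.
Inductive step: assume the claim holds for t = j, so S(j) = 6^j(2j + 5) - 5.
Then S(j+1) = S(j) + (6^j(10j + 37)) = (6^j(2j + 5) - 5) + (6^j(10j + 37)).
Simplifying, S(j+1) = 12·6^j·j + 42·6^j - 5 = 6^(j+1)(2(j+1) + 5) - 5,
which is the closed form with t = j+1.
Hence, by induction on t, the claim holds for every t ≥ 1.

S(t) = 6^t(2t + 5) - 5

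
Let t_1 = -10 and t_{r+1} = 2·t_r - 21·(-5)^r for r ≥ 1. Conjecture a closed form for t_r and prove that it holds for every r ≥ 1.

Computing the first terms: t_1 = -10, t_2 = 85, t_3 = -355. This suggests t_r = 3(-5)^r + 5·2^(r - 1).
Base step (r = 1): the formula gives -10 = -10 = t_1.
Inductive step: assume the claim holds for r = p, so t_p = 3(-5)^p + 5·2^(p - 1).
Then t_{p+1} = 2·t_p - 21·(-5)^p = 2·(3(-5)^p + 5·2^(p - 1)) - 21·(-5)^p = 3(-5)^(p + 1) + 5·2^p = 3(-5)^(p+1) + 5·2^((p+1) - 1),
which is the claimed formula at r = p+1.
By induction, the statement is established for all r ≥ 1.

t_r = 3(-5)^r + 5·2^(r - 1)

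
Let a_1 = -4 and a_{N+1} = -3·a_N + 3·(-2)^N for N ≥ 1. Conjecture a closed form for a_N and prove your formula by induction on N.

Computing the first terms: a_1 = -4, a_2 = 6, a_3 = -6. This suggests a_N = 3(-2)^N + 2(-3)^(N - 1).
Base case (N = 1): the formula gives -4 = -4 = a_1.
For the inductive step, assume it holds for an arbitrary k ≥ 1, so a_k = 3(-2)^k + 2(-3)^(k - 1).
Then a_{k+1} = -3·a_k + 3·(-2)^k = -3·(3(-2)^k + 2(-3)^(k - 1)) + 3·(-2)^k = 3(-2)^(k + 1) + 2(-3)^k = 3(-2)^(k+1) + 2(-3)^((k+1) - 1),
which is the claimed formula at N = k+1.
By induction, the statement is established for all N ≥ 1.

a_N = 3(-2)^N + 2(-3)^(N - 1)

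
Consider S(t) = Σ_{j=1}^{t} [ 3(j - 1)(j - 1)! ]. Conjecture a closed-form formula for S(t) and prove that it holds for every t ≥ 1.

S(t) = 3t! - 3

We claim S(t) = 3t! - 3 for all t ≥ 1.
When t = 1: S(1) = 0, and the closed form gives 0. They agree.
For the inductive step, assume it holds for an arbitrary j ≥ 1, so S(j) = 3j! - 3.
Then S(j+1) = S(j) + (3j·j!) = (3j! - 3) + (3j·j!).
Simplifying, S(j+1) = 3(j+1)! - 3,
which is the closed form with t = j+1.
Hence, by induction on t, the claim holds for every t ≥ 1.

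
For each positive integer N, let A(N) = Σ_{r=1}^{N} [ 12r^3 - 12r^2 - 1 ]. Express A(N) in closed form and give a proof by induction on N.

We claim A(N) = N(3N^3 + 2N^2 - 3N - 3) for all N ≥ 1.
When N = 1: A(1) = -1, and the closed form gives -1. They agree.
Suppose the result is true for N = r, so A(r) = r(3r^3 + 2r^2 - 3r - 3).
Then A(r+1) = A(r) + (12(r + 1)^3 - 12(r + 1)^2 - 1) = (r(3r^3 + 2r^2 - 3r - 3)) + (12(r + 1)^3 - 12(r + 1)^2 - 1).
Simplifying, A(r+1) = (r + 1)(3r^3 + 11r^2 + 10r - 1) = (r+1)(3(r+1)^3 + 2(r+1)^2 - 3(r+1) - 3),
which is the closed form with N = r+1.
By the principle of mathematical induction, the result holds for all N ≥ 1.

A(N) = N(3N^3 + 2N^2 - 3N - 3)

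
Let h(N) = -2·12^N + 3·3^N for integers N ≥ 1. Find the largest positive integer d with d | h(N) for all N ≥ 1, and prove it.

d = 3

Computing the first values: h(1) = -15 and h(2) = -261; gcd(-15, -261) = 3, so d ≤ 3.
We prove 3 | -2·12^N + 3·3^N for all N ≥ 1 by induction on N.
For the base case N = 1: h(1) = -15 = 3·(-5), so 3 | h(1).
For the inductive step, assume it holds for an arbitrary i ≥ 1, i.e. 3 | h(i). Then
h(i+1) − 12·h(i) = (-2·12^(i+1) + 3·3^(i+1)) − 12·(-2·12^i + 3·3^i) = (3)·3^i·(3 − 12) = (-27)·3^i. Since 3 | h(i) by the inductive hypothesis, 3 | 12·h(i); and 3 | -27 since -27 = 3·-9. Therefore 3 | h(i+1).
This completes the induction.
Therefore the largest such d is 3.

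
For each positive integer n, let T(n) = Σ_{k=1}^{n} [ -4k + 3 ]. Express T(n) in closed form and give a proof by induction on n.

T(n) = -n(2n - 1)

We claim T(n) = -n(2n - 1) for all n ≥ 1.
Base case (n = 1): T(1) = -1, and the closed form gives -1. They agree.
Inductive step: suppose the statement holds for some k ≥ 1, so T(k) = k(-2k + 1).
Then T(k+1) = T(k) + (-4k - 1) = (k(-2k + 1)) + (-4k - 1).
Simplifying, T(k+1) = -(k + 1)(2k + 1) = -(k+1)(2(k+1) - 1),
which is the closed form with n = k+1.
By induction, the statement is established for all n ≥ 1.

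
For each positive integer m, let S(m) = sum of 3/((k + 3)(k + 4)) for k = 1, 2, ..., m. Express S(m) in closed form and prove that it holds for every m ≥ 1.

We claim S(m) = 3m/(4(m + 4)) for all m ≥ 1.
When m = 1: S(1) = 3/20, and the closed form gives 3/20. They agree.
For the inductive step, assume it holds for an arbitrary k ≥ 1, so S(k) = 3k/(4(k + 4)).
Then S(k+1) = S(k) + (3/((k + 4)(k + 5))) = (3k/(4(k + 4))) + (3/((k + 4)(k + 5))).
Simplifying, S(k+1) = 3(k + 1)/(4(k + 5)) = 3(k+1)/(4((k+1) + 4)),
which is the closed form with m = k+1.
This completes the induction.

S(m) = 3m/(4(m + 4))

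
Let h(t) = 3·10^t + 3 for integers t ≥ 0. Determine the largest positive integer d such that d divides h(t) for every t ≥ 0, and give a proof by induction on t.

Computing the first values: h(0) = 6 and h(1) = 33; gcd(6, 33) = 3, so d ≤ 3.
We prove 3 | 3·10^t + 3 for all t ≥ 0 by induction on t.
Base step (t = 0): h(0) = 6 = 3·(2), so 3 | h(0).
Inductive step: suppose the statement holds for some p ≥ 0, i.e. 3 | h(p). Then
h(p+1) = 3·10^(p+1) + 3 = 10·(3·10^p + 3) - 27 = 10·h(p) - 27. The first term is divisible by 3 by the inductive hypothesis, and -27 is divisible by 3. Hence 3 | h(p+1).
Hence, by induction on t, the claim holds for every t ≥ 0.
Therefore the largest such d is 3.

d = 3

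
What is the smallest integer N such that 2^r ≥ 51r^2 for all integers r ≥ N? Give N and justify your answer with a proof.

N = 14

At r = 13: 8192 < 8619, so the inequality fails and N ≥ 14. We prove 2^r ≥ 51r^2 for all r ≥ 14.
When r = 14: 2^r = 16384 and 51r^2 = 9996, so 16384 ≥ 9996.
Suppose the result is true for r = i, so 2^i ≥ 51i^2.
Then 2^(i + 1) = 2·(2^i) ≥ 2·(51i^2).
Also, for i ≥ 14 we have 2·(51i^2) ≥ 51(i+1)^2, since 2 ≥ (1 + 1/i)^2 for all i ≥ 14.
Combining, 2^(i + 1) ≥ 51(i+1)^2.
By induction, the statement is established for all r ≥ 14.
Hence the smallest such N is 14.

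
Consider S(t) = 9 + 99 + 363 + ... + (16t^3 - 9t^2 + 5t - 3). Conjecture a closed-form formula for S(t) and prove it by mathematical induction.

S(t) = t(4t^3 + 5t^2 + 2t - 2)

We claim S(t) = t(4t^3 + 5t^2 + 2t - 2) for all t ≥ 1.
Base step (t = 1): S(1) = 9, and the closed form gives 9. They agree.
For the inductive step, assume it holds for an arbitrary m ≥ 1, so S(m) = m(4m^3 + 5m^2 + 2m - 2).
Then S(m+1) = S(m) + (16m^3 + 39m^2 + 35m + 9) = (m(4m^3 + 5m^2 + 2m - 2)) + (16m^3 + 39m^2 + 35m + 9).
Simplifying, S(m+1) = (m + 1)(4m^3 + 17m^2 + 24m + 9) = (m+1)(4(m+1)^3 + 5(m+1)^2 + 2(m+1) - 2),
which is the closed form with t = m+1.
Hence, by induction on t, the claim holds for every t ≥ 1.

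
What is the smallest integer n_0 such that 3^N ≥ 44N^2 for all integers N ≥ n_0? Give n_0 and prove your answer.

At N = 6: 729 < 1584, so the inequality fails and n_0 ≥ 7. We prove 3^N ≥ 44N^2 for all N ≥ 7.
Base step (N = 7): 3^N = 2187 and 44N^2 = 2156, so 2187 ≥ 2156.
Suppose the result is true for N = i, so 3^i ≥ 44i^2.
Then 3^(i + 1) = 3·(3^i) ≥ 3·(44i^2).
Also, for i ≥ 7 we have 3·(44i^2) ≥ 44(i+1)^2, since 3 ≥ (1 + 1/i)^2 for all i ≥ 7.
Combining, 3^(i + 1) ≥ 44(i+1)^2.
By induction, the statement is established for all N ≥ 7.
Hence the smallest such n_0 is 7.

n_0 = 7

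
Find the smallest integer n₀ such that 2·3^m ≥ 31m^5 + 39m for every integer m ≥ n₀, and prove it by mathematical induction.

At m = 14: 9565938 < 16673090, so the inequality fails and n₀ ≥ 15. We prove 2·3^m ≥ 31m^5 + 39m for all m ≥ 15.
When m = 15: 2·3^m = 28697814 and 31m^5 + 39m = 23541210, so 28697814 ≥ 23541210.
For the inductive step, assume it holds for an arbitrary i ≥ 15, so 2·3^i ≥ 31i^5 + 39i.
Then 2·3^(i + 1) = 3·(2·3^i) ≥ 3·(31i^5 + 39i).
Also, for i ≥ 15 we have 3·(31i^5 + 39i) ≥ 31(i+1)^5 + 39(i+1), since 3·(31i^5 + 39i) − (31(i+1)^5 + 39(i+1)) = 62i^5 - 155i^4 - 310i^3 - 310i^2 - 77i - 70, which is nonnegative for all i ≥ 15.
Combining, 2·3^(i + 1) ≥ 31(i+1)^5 + 39(i+1).
By induction, the statement is established for all m ≥ 15.
Hence the smallest such n₀ is 15.

n₀ = 15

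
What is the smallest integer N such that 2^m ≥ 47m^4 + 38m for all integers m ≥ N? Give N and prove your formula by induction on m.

N = 24

At m = 23: 8388608 < 13153401, so the inequality fails and N ≥ 24. We prove 2^m ≥ 47m^4 + 38m for all m ≥ 24.
Base case (m = 24): 2^m = 16777216 and 47m^4 + 38m = 15594384, so 16777216 ≥ 15594384.
For the inductive step, assume it holds for an arbitrary j ≥ 24, so 2^j ≥ 47j^4 + 38j.
Then 2^(j + 1) = 2·(2^j) ≥ 2·(47j^4 + 38j).
Also, for j ≥ 24 we have 2·(47j^4 + 38j) ≥ 47(j+1)^4 + 38(j+1), since 2·(47j^4 + 38j) − (47(j+1)^4 + 38(j+1)) = 47j^4 - 188j^3 - 282j^2 - 150j - 85, which is nonnegative for all j ≥ 24.
Combining, 2^(j + 1) ≥ 47(j+1)^4 + 38(j+1).
This completes the induction.
Hence the smallest such N is 24.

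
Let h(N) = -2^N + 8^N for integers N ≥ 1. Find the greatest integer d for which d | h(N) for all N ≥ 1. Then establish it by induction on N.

Computing the first values: h(1) = 6 and h(2) = 60; gcd(6, 60) = 6, so d ≤ 6.
We prove 6 | -2^N + 8^N for all N ≥ 1 by induction on N.
Base step (N = 1): h(1) = 6 = 6·(1), so 6 | h(1).
Inductive step: assume the claim holds for N = j, i.e. 6 | h(j). Then
8^{j+1} − 2^{j+1} = 8·8^j − 2·2^j = 8·(8^j − 2^j) + (6)·2^j. The first term is divisible by 6 by the inductive hypothesis, and the second term (6)·2^j is divisible by 6 since 6 | 6. Hence 6 | h(j+1).
By induction, the statement is established for all N ≥ 1.
Therefore the largest such d is 6.

d = 6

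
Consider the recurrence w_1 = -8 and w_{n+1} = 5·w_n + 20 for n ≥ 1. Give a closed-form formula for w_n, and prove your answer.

Computing the first terms: w_1 = -8, w_2 = -20, w_3 = -80. This suggests w_n = -3·5^(n - 1) - 5.
When n = 1: the formula gives -8 = -8 = w_1.
Inductive step: assume the claim holds for n = r, so w_r = -3·5^(r - 1) - 5.
Then w_{r+1} = 5·w_r + 20 = 5·(-3·5^(r - 1) - 5) + 20 = -3·5^r - 5 = -3·5^((r+1) - 1) - 5,
which is the claimed formula at n = r+1.
By the principle of mathematical induction, the result holds for all n ≥ 1.

w_n = -3·5^(n - 1) - 5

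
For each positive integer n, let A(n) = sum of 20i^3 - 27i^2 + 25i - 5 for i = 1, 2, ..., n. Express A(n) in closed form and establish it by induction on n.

We claim A(n) = n(5n^3 + n^2 + 4n + 3) for all n ≥ 1.
For the base case n = 1: A(1) = 13, and the closed form gives 13. They agree.
Inductive step: suppose the statement holds for some i ≥ 1, so A(i) = i(5i^3 + i^2 + 4i + 3).
Then A(i+1) = A(i) + (20i^3 + 33i^2 + 31i + 13) = (i(5i^3 + i^2 + 4i + 3)) + (20i^3 + 33i^2 + 31i + 13).
Simplifying, A(i+1) = (i + 1)(5i^3 + 16i^2 + 21i + 13) = (i+1)(5(i+1)^3 + (i+1)^2 + 4(i+1) + 3),
which is the closed form with n = i+1.
Hence, by induction on n, the claim holds for every n ≥ 1.

A(n) = n(5n^3 + n^2 + 4n + 3)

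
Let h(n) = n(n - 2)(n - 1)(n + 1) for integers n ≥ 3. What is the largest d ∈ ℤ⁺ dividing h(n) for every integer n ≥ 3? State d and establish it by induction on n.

d = 24

Computing the first values: h(3) = 24 and h(4) = 120; gcd(24, 120) = 24, so d ≤ 24.
We prove 24 | n(n - 2)(n - 1)(n + 1) for all n ≥ 3 by induction on n.
Base case (n = 3): h(3) = 24 = 24·(1), so 24 | h(3).
Suppose the result is true for n = i, i.e. 24 | h(i). Then
h(i+1) − h(i) = (i-1)·i·(i+1)·(i+2) − (i-2)·(i-1)·i·(i+1) = (i-1)·i·(i+1)·[(i+2) − (i-2)] = 4·(i-1)·i·(i+1). The product of 3 consecutive integers is divisible by (3)! = 6, so h(i+1) − h(i) is divisible by 4·6 = 24. By the inductive hypothesis 24 | h(i), hence 24 | h(i+1).
By induction, the statement is established for all n ≥ 3.
Therefore the largest such d is 24.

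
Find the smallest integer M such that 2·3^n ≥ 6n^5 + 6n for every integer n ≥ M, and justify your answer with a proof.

M = 13

At n = 12: 1062882 < 1493064, so the inequality fails and M ≥ 13. We prove 2·3^n ≥ 6n^5 + 6n for all n ≥ 13.
When n = 13: 2·3^n = 3188646 and 6n^5 + 6n = 2227836, so 3188646 ≥ 2227836.
For the inductive step, assume it holds for an arbitrary r ≥ 13, so 2·3^r ≥ 6r^5 + 6r.
Then 2·3^(r + 1) = 3·(2·3^r) ≥ 3·(6r^5 + 6r).
Also, for r ≥ 13 we have 3·(6r^5 + 6r) ≥ 6(r+1)^5 + 6(r+1), since 3·(6r^5 + 6r) − (6(r+1)^5 + 6(r+1)) = 12r^5 - 30r^4 - 60r^3 - 60r^2 - 18r - 12, which is nonnegative for all r ≥ 13.
Combining, 2·3^(r + 1) ≥ 6(r+1)^5 + 6(r+1).
This completes the induction.
Hence the smallest such M is 13.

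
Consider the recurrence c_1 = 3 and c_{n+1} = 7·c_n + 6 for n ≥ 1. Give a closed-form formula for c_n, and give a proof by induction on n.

Computing the first terms: c_1 = 3, c_2 = 27, c_3 = 195. This suggests c_n = 4·7^(n - 1) - 1.
Base case (n = 1): the formula gives 3 = 3 = c_1.
For the inductive step, assume it holds for an arbitrary m ≥ 1, so c_m = 4·7^(m - 1) - 1.
Then c_{m+1} = 7·c_m + 6 = 7·(4·7^(m - 1) - 1) + 6 = 4·7^m - 1 = 4·7^((m+1) - 1) - 1,
which is the claimed formula at n = m+1.
This completes the induction.

c_n = 4·7^(n - 1) - 1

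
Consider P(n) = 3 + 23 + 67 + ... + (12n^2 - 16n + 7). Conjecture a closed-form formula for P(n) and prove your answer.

P(n) = n(4n^2 - 2n + 1)

We claim P(n) = n(4n^2 - 2n + 1) for all n ≥ 1.
For the base case n = 1: P(1) = 3, and the closed form gives 3. They agree.
For the inductive step, assume it holds for an arbitrary p ≥ 1, so P(p) = p(4p^2 - 2p + 1).
Then P(p+1) = P(p) + (12p^2 + 8p + 3) = (p(4p^2 - 2p + 1)) + (12p^2 + 8p + 3).
Simplifying, P(p+1) = (p + 1)(4p^2 + 6p + 3) = (p+1)(4(p+1)^2 - 2(p+1) + 1),
which is the closed form with n = p+1.
By the principle of mathematical induction, the result holds for all n ≥ 1.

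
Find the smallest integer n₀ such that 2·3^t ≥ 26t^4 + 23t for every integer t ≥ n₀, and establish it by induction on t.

n₀ = 12

At t = 11: 354294 < 380919, so the inequality fails and n₀ ≥ 12. We prove 2·3^t ≥ 26t^4 + 23t for all t ≥ 12.
When t = 12: 2·3^t = 1062882 and 26t^4 + 23t = 539412, so 1062882 ≥ 539412.
Inductive step: assume the claim holds for t = m, so 2·3^m ≥ 26m^4 + 23m.
Then 2·3^(m + 1) = 3·(2·3^m) ≥ 3·(26m^4 + 23m).
Also, for m ≥ 12 we have 3·(26m^4 + 23m) ≥ 26(m+1)^4 + 23(m+1), since 3·(26m^4 + 23m) − (26(m+1)^4 + 23(m+1)) = 52m^4 - 104m^3 - 156m^2 - 58m - 49, which is nonnegative for all m ≥ 12.
Combining, 2·3^(m + 1) ≥ 26(m+1)^4 + 23(m+1).
By induction, the statement is established for all t ≥ 12.
Hence the smallest such n₀ is 12.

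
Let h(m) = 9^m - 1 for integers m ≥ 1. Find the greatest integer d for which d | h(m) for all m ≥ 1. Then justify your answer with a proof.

Computing the first values: h(1) = 8 and h(2) = 80; gcd(8, 80) = 8, so d ≤ 8.
We prove 8 | 9^m - 1 for all m ≥ 1 by induction on m.
For the base case m = 1: h(1) = 8 = 8·(1), so 8 | h(1).
Suppose the result is true for m = j, i.e. 8 | h(j). Then
9^{j+1} − 1^{j+1} = 9·9^j − 1·1^j = 9·(9^j − 1^j) + (8)·1^j. The first term is divisible by 8 by the inductive hypothesis, and the second term (8)·1^j is divisible by 8 since 8 | 8. Hence 8 | h(j+1).
Hence, by induction on m, the claim holds for every m ≥ 1.
Therefore the largest such d is 8.

d = 8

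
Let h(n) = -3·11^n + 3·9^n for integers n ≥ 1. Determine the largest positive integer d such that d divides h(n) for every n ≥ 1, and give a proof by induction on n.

d = 6

Computing the first values: h(1) = -6 and h(2) = -120; gcd(-6, -120) = 6, so d ≤ 6.
We prove 6 | -3·11^n + 3·9^n for all n ≥ 1 by induction on n.
Base case (n = 1): h(1) = -6 = 6·(-1), so 6 | h(1).
Inductive step: assume the claim holds for n = p, i.e. 6 | h(p). Then
h(p+1) − 11·h(p) = (-3·11^(p+1) + 3·9^(p+1)) − 11·(-3·11^p + 3·9^p) = (3)·9^p·(9 − 11) = (-6)·9^p. Since 6 | h(p) by the inductive hypothesis, 6 | 11·h(p); and 6 | -6 since -6 = 6·-1. Therefore 6 | h(p+1).
By induction, the statement is established for all n ≥ 1.
Therefore the largest such d is 6.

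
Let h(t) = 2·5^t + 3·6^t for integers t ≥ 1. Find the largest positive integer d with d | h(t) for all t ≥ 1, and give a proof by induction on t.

d = 2

Computing the first values: h(1) = 28 and h(2) = 158; gcd(28, 158) = 2, so d ≤ 2.
We prove 2 | 2·5^t + 3·6^t for all t ≥ 1 by induction on t.
Base case (t = 1): h(1) = 28 = 2·(14), so 2 | h(1).
Inductive step: suppose the statement holds for some p ≥ 1, i.e. 2 | h(p). Then
h(p+1) − 6·h(p) = (2·5^(p+1) + 3·6^(p+1)) − 6·(2·5^p + 3·6^p) = (2)·5^p·(5 − 6) = (-2)·5^p. Since 2 | h(p) by the inductive hypothesis, 2 | 6·h(p); and 2 | -2 since -2 = 2·-1. Therefore 2 | h(p+1).
By induction, the statement is established for all t ≥ 1.
Therefore the largest such d is 2.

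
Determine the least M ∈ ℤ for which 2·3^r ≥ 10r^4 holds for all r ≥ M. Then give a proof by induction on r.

M = 10

At r = 9: 39366 < 65610, so the inequality fails and M ≥ 10. We prove 2·3^r ≥ 10r^4 for all r ≥ 10.
When r = 10: 2·3^r = 118098 and 10r^4 = 100000, so 118098 ≥ 100000.
For the inductive step, assume it holds for an arbitrary k ≥ 10, so 2·3^k ≥ 10k^4.
Then 2·3^(k + 1) = 3·(2·3^k) ≥ 3·(10k^4).
Also, for k ≥ 10 we have 3·(10k^4) ≥ 10(k+1)^4, since 3 ≥ (1 + 1/k)^4 for all k ≥ 10.
Combining, 2·3^(k + 1) ≥ 10(k+1)^4.
By induction, the statement is established for all r ≥ 10.
Hence the smallest such M is 10.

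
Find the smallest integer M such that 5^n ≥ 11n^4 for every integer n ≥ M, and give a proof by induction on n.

M = 6

At n = 5: 3125 < 6875, so the inequality fails and M ≥ 6. We prove 5^n ≥ 11n^4 for all n ≥ 6.
Base case (n = 6): 5^n = 15625 and 11n^4 = 14256, so 15625 ≥ 14256.
Inductive step: suppose the statement holds for some k ≥ 6, so 5^k ≥ 11k^4.
Then 5^(k + 1) = 5·(5^k) ≥ 5·(11k^4).
Also, for k ≥ 6 we have 5·(11k^4) ≥ 11(k+1)^4, since 5 ≥ (1 + 1/k)^4 for all k ≥ 6.
Combining, 5^(k + 1) ≥ 11(k+1)^4.
This completes the induction.
Hence the smallest such M is 6.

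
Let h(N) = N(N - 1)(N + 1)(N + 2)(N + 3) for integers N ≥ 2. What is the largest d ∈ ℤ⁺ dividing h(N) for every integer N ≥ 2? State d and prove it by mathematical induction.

Computing the first values: h(2) = 120 and h(3) = 720; gcd(120, 720) = 120, so d ≤ 120.
We prove 120 | N(N - 1)(N + 1)(N + 2)(N + 3) for all N ≥ 2 by induction on N.
Base step (N = 2): h(2) = 120 = 120·(1), so 120 | h(2).
For the inductive step, assume it holds for an arbitrary j ≥ 2, i.e. 120 | h(j). Then
h(j+1) − h(j) = j·(j+1)·(j+2)·(j+3)·(j+4) − (j-1)·j·(j+1)·(j+2)·(j+3) = j·(j+1)·(j+2)·(j+3)·[(j+4) − (j-1)] = 5·j·(j+1)·(j+2)·(j+3). The product of 4 consecutive integers is divisible by (4)! = 24, so h(j+1) − h(j) is divisible by 5·24 = 120. By the inductive hypothesis 120 | h(j), hence 120 | h(j+1).
By the principle of mathematical induction, the result holds for all N ≥ 2.
Therefore the largest such d is 120.

d = 120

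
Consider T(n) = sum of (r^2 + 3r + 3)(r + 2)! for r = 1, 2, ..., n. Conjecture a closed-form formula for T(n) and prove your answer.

We claim T(n) = (n + 1)(n + 3)! - 6 for all n ≥ 1.
When n = 1: T(1) = 42, and the closed form gives 42. They agree.
Inductive step: assume the claim holds for n = r, so T(r) = (r + 1)(r + 3)! - 6.
Then T(r+1) = T(r) + ((r^2 + 5r + 7)(r + 3)!) = ((r + 1)(r + 3)! - 6) + ((r^2 + 5r + 7)(r + 3)!).
Simplifying, T(r+1) = ((r+1) + 1)((r+1) + 3)! - 6,
which is the closed form with n = r+1.
Hence, by induction on n, the claim holds for every n ≥ 1.

T(n) = (n + 1)(n + 3)! - 6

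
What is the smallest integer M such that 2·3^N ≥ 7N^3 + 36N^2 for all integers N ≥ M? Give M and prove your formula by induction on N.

At N = 6: 1458 < 2808, so the inequality fails and M ≥ 7. We prove 2·3^N ≥ 7N^3 + 36N^2 for all N ≥ 7.
When N = 7: 2·3^N = 4374 and 7N^3 + 36N^2 = 4165, so 4374 ≥ 4165.
Suppose the result is true for N = i, so 2·3^i ≥ 7i^3 + 36i^2.
Then 2·3^(i + 1) = 3·(2·3^i) ≥ 3·(7i^3 + 36i^2).
Also, for i ≥ 7 we have 3·(7i^3 + 36i^2) ≥ 7(i+1)^3 + 36(i+1)^2, since 3·(7i^3 + 36i^2) − (7(i+1)^3 + 36(i+1)^2) = 14i^3 + 51i^2 - 93i - 43, which is nonnegative for all i ≥ 7.
Combining, 2·3^(i + 1) ≥ 7(i+1)^3 + 36(i+1)^2.
Hence, by induction on N, the claim holds for every N ≥ 7.
Hence the smallest such M is 7.

M = 7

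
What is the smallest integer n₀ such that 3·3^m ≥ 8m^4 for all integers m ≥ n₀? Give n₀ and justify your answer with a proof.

At m = 8: 19683 < 32768, so the inequality fails and n₀ ≥ 9. We prove 3·3^m ≥ 8m^4 for all m ≥ 9.
When m = 9: 3·3^m = 59049 and 8m^4 = 52488, so 59049 ≥ 52488.
Suppose the result is true for m = p, so 3·3^p ≥ 8p^4.
Then 3·3^(p + 1) = 3·(3·3^p) ≥ 3·(8p^4).
Also, for p ≥ 9 we have 3·(8p^4) ≥ 8(p+1)^4, since 3 ≥ (1 + 1/p)^4 for all p ≥ 9.
Combining, 3·3^(p + 1) ≥ 8(p+1)^4.
Hence, by induction on m, the claim holds for every m ≥ 9.
Hence the smallest such n₀ is 9.

n₀ = 9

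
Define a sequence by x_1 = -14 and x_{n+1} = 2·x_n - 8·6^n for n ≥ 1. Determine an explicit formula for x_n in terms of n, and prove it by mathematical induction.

x_n = -2^n - 2·6^n

Computing the first terms: x_1 = -14, x_2 = -76, x_3 = -440. This suggests x_n = -2^n - 2·6^n.
Base case (n = 1): the formula gives -14 = -14 = x_1.
For the inductive step, assume it holds for an arbitrary i ≥ 1, so x_i = -2^i - 2·6^i.
Then x_{i+1} = 2·x_i - 8·6^i = 2·(-2^i - 2·6^i) - 8·6^i = -2^(i + 1) - 2·6^(i + 1),
which is the claimed formula at n = i+1.
By induction, the statement is established for all n ≥ 1.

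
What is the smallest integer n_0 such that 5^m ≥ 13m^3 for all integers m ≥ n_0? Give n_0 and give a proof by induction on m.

n_0 = 5

At m = 4: 625 < 832, so the inequality fails and n_0 ≥ 5. We prove 5^m ≥ 13m^3 for all m ≥ 5.
For the base case m = 5: 5^m = 3125 and 13m^3 = 1625, so 3125 ≥ 1625.
Inductive step: assume the claim holds for m = j, so 5^j ≥ 13j^3.
Then 5^(j + 1) = 5·(5^j) ≥ 5·(13j^3).
Also, for j ≥ 5 we have 5·(13j^3) ≥ 13(j+1)^3, since 5 ≥ (1 + 1/j)^3 for all j ≥ 5.
Combining, 5^(j + 1) ≥ 13(j+1)^3.
By the principle of mathematical induction, the result holds for all m ≥ 5.
Hence the smallest such n_0 is 5.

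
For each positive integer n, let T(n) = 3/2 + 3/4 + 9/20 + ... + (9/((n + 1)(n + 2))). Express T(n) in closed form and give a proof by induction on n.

We claim T(n) = 9n/(2(n + 2)) for all n ≥ 1.
For the base case n = 1: T(1) = 3/2, and the closed form gives 3/2. They agree.
Suppose the result is true for n = j, so T(j) = 9j/(2(j + 2)).
Then T(j+1) = T(j) + (9/((j + 2)(j + 3))) = (9j/(2(j + 2))) + (9/((j + 2)(j + 3))).
Simplifying, T(j+1) = 9(j + 1)/(2(j + 3)) = 9(j+1)/(2((j+1) + 2)),
which is the closed form with n = j+1.
By induction, the statement is established for all n ≥ 1.

T(n) = 9n/(2(n + 2))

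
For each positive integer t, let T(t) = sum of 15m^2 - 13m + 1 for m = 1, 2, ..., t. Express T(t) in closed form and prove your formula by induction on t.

T(t) = t(5t^2 + t - 3)

We claim T(t) = t(5t^2 + t - 3) for all t ≥ 1.
Base step (t = 1): T(1) = 3, and the closed form gives 3. They agree.
For the inductive step, assume it holds for an arbitrary m ≥ 1, so T(m) = m(5m^2 + m - 3).
Then T(m+1) = T(m) + (15m^2 + 17m + 3) = (m(5m^2 + m - 3)) + (15m^2 + 17m + 3).
Simplifying, T(m+1) = (m + 1)(5m^2 + 11m + 3) = (m+1)(5(m+1)^2 + (m+1) - 3),
which is the closed form with t = m+1.
Hence, by induction on t, the claim holds for every t ≥ 1.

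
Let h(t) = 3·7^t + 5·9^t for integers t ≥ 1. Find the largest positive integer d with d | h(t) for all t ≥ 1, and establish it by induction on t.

Computing the first values: h(1) = 66 and h(2) = 552; gcd(66, 552) = 6, so d ≤ 6.
We prove 6 | 3·7^t + 5·9^t for all t ≥ 1 by induction on t.
When t = 1: h(1) = 66 = 6·(11), so 6 | h(1).
For the inductive step, assume it holds for an arbitrary p ≥ 1, i.e. 6 | h(p). Then
h(p+1) − 9·h(p) = (3·7^(p+1) + 5·9^(p+1)) − 9·(3·7^p + 5·9^p) = (3)·7^p·(7 − 9) = (-6)·7^p. Since 6 | h(p) by the inductive hypothesis, 6 | 9·h(p); and 6 | -6 since -6 = 6·-1. Therefore 6 | h(p+1).
By the principle of mathematical induction, the result holds for all t ≥ 1.
Therefore the largest such d is 6.

d = 6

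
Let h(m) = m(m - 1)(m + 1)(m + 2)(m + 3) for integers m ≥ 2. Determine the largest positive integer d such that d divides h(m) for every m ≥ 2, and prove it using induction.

Computing the first values: h(2) = 120 and h(3) = 720; gcd(120, 720) = 120, so d ≤ 120.
We prove 120 | m(m - 1)(m + 1)(m + 2)(m + 3) for all m ≥ 2 by induction on m.
Base case (m = 2): h(2) = 120 = 120·(1), so 120 | h(2).
Inductive step: assume the claim holds for m = p, i.e. 120 | h(p). Then
h(p+1) − h(p) = p·(p+1)·(p+2)·(p+3)·(p+4) − (p-1)·p·(p+1)·(p+2)·(p+3) = p·(p+1)·(p+2)·(p+3)·[(p+4) − (p-1)] = 5·p·(p+1)·(p+2)·(p+3). The product of 4 consecutive integers is divisible by (4)! = 24, so h(p+1) − h(p) is divisible by 5·24 = 120. By the inductive hypothesis 120 | h(p), hence 120 | h(p+1).
This completes the induction.
Therefore the largest such d is 120.

d = 120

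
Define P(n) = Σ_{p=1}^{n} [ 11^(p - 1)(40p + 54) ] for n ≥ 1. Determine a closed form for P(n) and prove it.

We claim P(n) = 11^n(4n + 5) - 5 for all n ≥ 1.
Base case (n = 1): P(1) = 94, and the closed form gives 94. They agree.
Suppose the result is true for n = p, so P(p) = 11^p(4p + 5) - 5.
Then P(p+1) = P(p) + (11^p(40p + 94)) = (11^p(4p + 5) - 5) + (11^p(40p + 94)).
Simplifying, P(p+1) = 44·11^p·p + 99·11^p - 5 = 11^(p+1)(4(p+1) + 5) - 5,
which is the closed form with n = p+1.
Hence, by induction on n, the claim holds for every n ≥ 1.

P(n) = 11^n(4n + 5) - 5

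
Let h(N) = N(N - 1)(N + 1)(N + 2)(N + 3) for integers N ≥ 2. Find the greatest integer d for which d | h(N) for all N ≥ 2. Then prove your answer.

d = 120

Computing the first values: h(2) = 120 and h(3) = 720; gcd(120, 720) = 120, so d ≤ 120.
We prove 120 | N(N - 1)(N + 1)(N + 2)(N + 3) for all N ≥ 2 by induction on N.
Base step (N = 2): h(2) = 120 = 120·(1), so 120 | h(2).
Suppose the result is true for N = m, i.e. 120 | h(m). Then
h(m+1) − h(m) = m·(m+1)·(m+2)·(m+3)·(m+4) − (m-1)·m·(m+1)·(m+2)·(m+3) = m·(m+1)·(m+2)·(m+3)·[(m+4) − (m-1)] = 5·m·(m+1)·(m+2)·(m+3). The product of 4 consecutive integers is divisible by (4)! = 24, so h(m+1) − h(m) is divisible by 5·24 = 120. By the inductive hypothesis 120 | h(m), hence 120 | h(m+1).
This completes the induction.
Therefore the largest such d is 120.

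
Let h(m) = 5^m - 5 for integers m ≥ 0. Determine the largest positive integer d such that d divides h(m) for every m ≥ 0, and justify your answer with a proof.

Computing the first values: h(0) = -4 and h(1) = 0; gcd(-4, 0) = 4, so d ≤ 4.
We prove 4 | 5^m - 5 for all m ≥ 0 by induction on m.
For the base case m = 0: h(0) = -4 = 4·(-1), so 4 | h(0).
Inductive step: assume the claim holds for m = k, i.e. 4 | h(k). Then
h(k+1) = 5^(k+1) - 5 = 5·(5^k - 5) + 20 = 5·h(k) + 20. The first term is divisible by 4 by the inductive hypothesis, and 20 is divisible by 4. Hence 4 | h(k+1).
By induction, the statement is established for all m ≥ 0.
Therefore the largest such d is 4.

d = 4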